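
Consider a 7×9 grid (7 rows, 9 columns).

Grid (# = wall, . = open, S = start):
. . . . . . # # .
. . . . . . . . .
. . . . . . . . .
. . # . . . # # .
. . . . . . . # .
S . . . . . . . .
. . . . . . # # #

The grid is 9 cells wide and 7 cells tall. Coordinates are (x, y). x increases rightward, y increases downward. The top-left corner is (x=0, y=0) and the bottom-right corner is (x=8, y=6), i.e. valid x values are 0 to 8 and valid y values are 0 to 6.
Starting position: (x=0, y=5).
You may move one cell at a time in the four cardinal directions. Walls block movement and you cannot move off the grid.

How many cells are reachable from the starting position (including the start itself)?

Answer: Reachable cells: 54

Derivation:
BFS flood-fill from (x=0, y=5):
  Distance 0: (x=0, y=5)
  Distance 1: (x=0, y=4), (x=1, y=5), (x=0, y=6)
  Distance 2: (x=0, y=3), (x=1, y=4), (x=2, y=5), (x=1, y=6)
  Distance 3: (x=0, y=2), (x=1, y=3), (x=2, y=4), (x=3, y=5), (x=2, y=6)
  Distance 4: (x=0, y=1), (x=1, y=2), (x=3, y=4), (x=4, y=5), (x=3, y=6)
  Distance 5: (x=0, y=0), (x=1, y=1), (x=2, y=2), (x=3, y=3), (x=4, y=4), (x=5, y=5), (x=4, y=6)
  Distance 6: (x=1, y=0), (x=2, y=1), (x=3, y=2), (x=4, y=3), (x=5, y=4), (x=6, y=5), (x=5, y=6)
  Distance 7: (x=2, y=0), (x=3, y=1), (x=4, y=2), (x=5, y=3), (x=6, y=4), (x=7, y=5)
  Distance 8: (x=3, y=0), (x=4, y=1), (x=5, y=2), (x=8, y=5)
  Distance 9: (x=4, y=0), (x=5, y=1), (x=6, y=2), (x=8, y=4)
  Distance 10: (x=5, y=0), (x=6, y=1), (x=7, y=2), (x=8, y=3)
  Distance 11: (x=7, y=1), (x=8, y=2)
  Distance 12: (x=8, y=1)
  Distance 13: (x=8, y=0)
Total reachable: 54 (grid has 54 open cells total)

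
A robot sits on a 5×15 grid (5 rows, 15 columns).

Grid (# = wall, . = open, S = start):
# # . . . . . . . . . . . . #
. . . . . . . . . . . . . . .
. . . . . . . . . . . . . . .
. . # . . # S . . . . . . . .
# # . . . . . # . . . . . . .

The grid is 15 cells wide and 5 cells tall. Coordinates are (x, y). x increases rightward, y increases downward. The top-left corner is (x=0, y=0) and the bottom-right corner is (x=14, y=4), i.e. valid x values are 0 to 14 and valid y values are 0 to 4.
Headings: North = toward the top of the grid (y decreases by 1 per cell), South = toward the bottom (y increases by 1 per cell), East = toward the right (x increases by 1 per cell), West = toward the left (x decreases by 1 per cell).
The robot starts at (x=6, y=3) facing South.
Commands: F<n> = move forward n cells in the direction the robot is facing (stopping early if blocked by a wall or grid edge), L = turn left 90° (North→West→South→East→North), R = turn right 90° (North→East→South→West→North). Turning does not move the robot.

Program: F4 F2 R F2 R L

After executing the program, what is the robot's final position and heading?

Answer: Final position: (x=4, y=4), facing West

Derivation:
Start: (x=6, y=3), facing South
  F4: move forward 1/4 (blocked), now at (x=6, y=4)
  F2: move forward 0/2 (blocked), now at (x=6, y=4)
  R: turn right, now facing West
  F2: move forward 2, now at (x=4, y=4)
  R: turn right, now facing North
  L: turn left, now facing West
Final: (x=4, y=4), facing West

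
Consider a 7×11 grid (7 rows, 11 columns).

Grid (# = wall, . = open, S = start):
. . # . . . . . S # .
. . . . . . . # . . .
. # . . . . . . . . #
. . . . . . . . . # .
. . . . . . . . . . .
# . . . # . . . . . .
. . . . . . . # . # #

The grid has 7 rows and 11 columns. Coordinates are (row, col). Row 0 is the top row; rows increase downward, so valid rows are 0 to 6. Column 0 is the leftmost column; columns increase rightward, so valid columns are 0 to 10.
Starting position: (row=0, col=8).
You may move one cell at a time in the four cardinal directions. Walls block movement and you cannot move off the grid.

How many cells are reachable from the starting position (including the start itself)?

Answer: Reachable cells: 66

Derivation:
BFS flood-fill from (row=0, col=8):
  Distance 0: (row=0, col=8)
  Distance 1: (row=0, col=7), (row=1, col=8)
  Distance 2: (row=0, col=6), (row=1, col=9), (row=2, col=8)
  Distance 3: (row=0, col=5), (row=1, col=6), (row=1, col=10), (row=2, col=7), (row=2, col=9), (row=3, col=8)
  Distance 4: (row=0, col=4), (row=0, col=10), (row=1, col=5), (row=2, col=6), (row=3, col=7), (row=4, col=8)
  Distance 5: (row=0, col=3), (row=1, col=4), (row=2, col=5), (row=3, col=6), (row=4, col=7), (row=4, col=9), (row=5, col=8)
  Distance 6: (row=1, col=3), (row=2, col=4), (row=3, col=5), (row=4, col=6), (row=4, col=10), (row=5, col=7), (row=5, col=9), (row=6, col=8)
  Distance 7: (row=1, col=2), (row=2, col=3), (row=3, col=4), (row=3, col=10), (row=4, col=5), (row=5, col=6), (row=5, col=10)
  Distance 8: (row=1, col=1), (row=2, col=2), (row=3, col=3), (row=4, col=4), (row=5, col=5), (row=6, col=6)
  Distance 9: (row=0, col=1), (row=1, col=0), (row=3, col=2), (row=4, col=3), (row=6, col=5)
  Distance 10: (row=0, col=0), (row=2, col=0), (row=3, col=1), (row=4, col=2), (row=5, col=3), (row=6, col=4)
  Distance 11: (row=3, col=0), (row=4, col=1), (row=5, col=2), (row=6, col=3)
  Distance 12: (row=4, col=0), (row=5, col=1), (row=6, col=2)
  Distance 13: (row=6, col=1)
  Distance 14: (row=6, col=0)
Total reachable: 66 (grid has 66 open cells total)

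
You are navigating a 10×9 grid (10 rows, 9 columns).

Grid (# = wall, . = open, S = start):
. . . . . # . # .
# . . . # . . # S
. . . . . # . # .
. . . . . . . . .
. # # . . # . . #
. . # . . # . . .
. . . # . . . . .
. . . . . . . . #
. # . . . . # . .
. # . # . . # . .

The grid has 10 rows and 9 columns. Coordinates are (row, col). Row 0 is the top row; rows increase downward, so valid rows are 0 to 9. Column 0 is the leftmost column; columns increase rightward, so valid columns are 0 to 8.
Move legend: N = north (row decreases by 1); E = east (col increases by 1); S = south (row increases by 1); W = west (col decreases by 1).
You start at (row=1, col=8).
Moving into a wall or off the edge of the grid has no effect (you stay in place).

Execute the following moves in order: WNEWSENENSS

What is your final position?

Start: (row=1, col=8)
  W (west): blocked, stay at (row=1, col=8)
  N (north): (row=1, col=8) -> (row=0, col=8)
  E (east): blocked, stay at (row=0, col=8)
  W (west): blocked, stay at (row=0, col=8)
  S (south): (row=0, col=8) -> (row=1, col=8)
  E (east): blocked, stay at (row=1, col=8)
  N (north): (row=1, col=8) -> (row=0, col=8)
  E (east): blocked, stay at (row=0, col=8)
  N (north): blocked, stay at (row=0, col=8)
  S (south): (row=0, col=8) -> (row=1, col=8)
  S (south): (row=1, col=8) -> (row=2, col=8)
Final: (row=2, col=8)

Answer: Final position: (row=2, col=8)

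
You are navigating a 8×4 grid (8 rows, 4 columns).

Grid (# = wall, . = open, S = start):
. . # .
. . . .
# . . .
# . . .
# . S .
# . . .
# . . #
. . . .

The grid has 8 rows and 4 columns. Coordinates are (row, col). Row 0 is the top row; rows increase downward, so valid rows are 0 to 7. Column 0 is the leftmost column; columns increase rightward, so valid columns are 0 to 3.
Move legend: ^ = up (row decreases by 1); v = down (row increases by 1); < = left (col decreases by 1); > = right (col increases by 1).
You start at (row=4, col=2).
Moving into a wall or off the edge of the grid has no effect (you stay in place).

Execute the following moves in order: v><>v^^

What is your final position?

Answer: Final position: (row=3, col=3)

Derivation:
Start: (row=4, col=2)
  v (down): (row=4, col=2) -> (row=5, col=2)
  > (right): (row=5, col=2) -> (row=5, col=3)
  < (left): (row=5, col=3) -> (row=5, col=2)
  > (right): (row=5, col=2) -> (row=5, col=3)
  v (down): blocked, stay at (row=5, col=3)
  ^ (up): (row=5, col=3) -> (row=4, col=3)
  ^ (up): (row=4, col=3) -> (row=3, col=3)
Final: (row=3, col=3)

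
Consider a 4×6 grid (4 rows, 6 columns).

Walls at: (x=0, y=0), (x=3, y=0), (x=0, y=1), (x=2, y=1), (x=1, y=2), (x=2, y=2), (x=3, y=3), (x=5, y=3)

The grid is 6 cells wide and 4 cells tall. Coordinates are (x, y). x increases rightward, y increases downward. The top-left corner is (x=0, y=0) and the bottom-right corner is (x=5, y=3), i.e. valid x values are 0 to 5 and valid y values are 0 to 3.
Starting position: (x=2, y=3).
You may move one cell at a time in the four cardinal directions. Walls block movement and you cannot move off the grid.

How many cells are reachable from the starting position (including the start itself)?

BFS flood-fill from (x=2, y=3):
  Distance 0: (x=2, y=3)
  Distance 1: (x=1, y=3)
  Distance 2: (x=0, y=3)
  Distance 3: (x=0, y=2)
Total reachable: 4 (grid has 16 open cells total)

Answer: Reachable cells: 4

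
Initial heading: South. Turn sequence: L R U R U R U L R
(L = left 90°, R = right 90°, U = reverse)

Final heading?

Answer: Final heading: South

Derivation:
Start: South
  L (left (90° counter-clockwise)) -> East
  R (right (90° clockwise)) -> South
  U (U-turn (180°)) -> North
  R (right (90° clockwise)) -> East
  U (U-turn (180°)) -> West
  R (right (90° clockwise)) -> North
  U (U-turn (180°)) -> South
  L (left (90° counter-clockwise)) -> East
  R (right (90° clockwise)) -> South
Final: South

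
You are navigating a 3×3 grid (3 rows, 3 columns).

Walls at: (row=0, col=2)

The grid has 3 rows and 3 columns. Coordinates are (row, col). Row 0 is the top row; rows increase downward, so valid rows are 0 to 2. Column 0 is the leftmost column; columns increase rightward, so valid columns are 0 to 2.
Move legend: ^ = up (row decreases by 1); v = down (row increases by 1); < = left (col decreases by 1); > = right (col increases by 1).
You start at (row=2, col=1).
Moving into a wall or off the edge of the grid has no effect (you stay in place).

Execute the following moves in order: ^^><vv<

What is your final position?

Answer: Final position: (row=2, col=0)

Derivation:
Start: (row=2, col=1)
  ^ (up): (row=2, col=1) -> (row=1, col=1)
  ^ (up): (row=1, col=1) -> (row=0, col=1)
  > (right): blocked, stay at (row=0, col=1)
  < (left): (row=0, col=1) -> (row=0, col=0)
  v (down): (row=0, col=0) -> (row=1, col=0)
  v (down): (row=1, col=0) -> (row=2, col=0)
  < (left): blocked, stay at (row=2, col=0)
Final: (row=2, col=0)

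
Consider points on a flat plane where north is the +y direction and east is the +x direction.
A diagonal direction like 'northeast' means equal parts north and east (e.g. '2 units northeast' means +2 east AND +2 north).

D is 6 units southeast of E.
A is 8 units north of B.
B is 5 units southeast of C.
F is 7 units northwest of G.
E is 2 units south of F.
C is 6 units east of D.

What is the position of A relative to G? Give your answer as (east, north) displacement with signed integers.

Answer: A is at (east=10, north=2) relative to G.

Derivation:
Place G at the origin (east=0, north=0).
  F is 7 units northwest of G: delta (east=-7, north=+7); F at (east=-7, north=7).
  E is 2 units south of F: delta (east=+0, north=-2); E at (east=-7, north=5).
  D is 6 units southeast of E: delta (east=+6, north=-6); D at (east=-1, north=-1).
  C is 6 units east of D: delta (east=+6, north=+0); C at (east=5, north=-1).
  B is 5 units southeast of C: delta (east=+5, north=-5); B at (east=10, north=-6).
  A is 8 units north of B: delta (east=+0, north=+8); A at (east=10, north=2).
Therefore A relative to G: (east=10, north=2).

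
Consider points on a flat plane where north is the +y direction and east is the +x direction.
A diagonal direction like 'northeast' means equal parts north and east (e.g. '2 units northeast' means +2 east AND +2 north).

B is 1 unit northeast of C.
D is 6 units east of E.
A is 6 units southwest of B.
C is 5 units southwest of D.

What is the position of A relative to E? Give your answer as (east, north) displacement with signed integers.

Place E at the origin (east=0, north=0).
  D is 6 units east of E: delta (east=+6, north=+0); D at (east=6, north=0).
  C is 5 units southwest of D: delta (east=-5, north=-5); C at (east=1, north=-5).
  B is 1 unit northeast of C: delta (east=+1, north=+1); B at (east=2, north=-4).
  A is 6 units southwest of B: delta (east=-6, north=-6); A at (east=-4, north=-10).
Therefore A relative to E: (east=-4, north=-10).

Answer: A is at (east=-4, north=-10) relative to E.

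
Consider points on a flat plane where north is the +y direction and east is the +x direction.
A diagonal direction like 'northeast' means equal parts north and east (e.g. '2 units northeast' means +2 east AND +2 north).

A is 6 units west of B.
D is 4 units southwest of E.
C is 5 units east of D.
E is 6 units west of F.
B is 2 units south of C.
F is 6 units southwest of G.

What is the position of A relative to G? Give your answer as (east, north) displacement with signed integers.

Place G at the origin (east=0, north=0).
  F is 6 units southwest of G: delta (east=-6, north=-6); F at (east=-6, north=-6).
  E is 6 units west of F: delta (east=-6, north=+0); E at (east=-12, north=-6).
  D is 4 units southwest of E: delta (east=-4, north=-4); D at (east=-16, north=-10).
  C is 5 units east of D: delta (east=+5, north=+0); C at (east=-11, north=-10).
  B is 2 units south of C: delta (east=+0, north=-2); B at (east=-11, north=-12).
  A is 6 units west of B: delta (east=-6, north=+0); A at (east=-17, north=-12).
Therefore A relative to G: (east=-17, north=-12).

Answer: A is at (east=-17, north=-12) relative to G.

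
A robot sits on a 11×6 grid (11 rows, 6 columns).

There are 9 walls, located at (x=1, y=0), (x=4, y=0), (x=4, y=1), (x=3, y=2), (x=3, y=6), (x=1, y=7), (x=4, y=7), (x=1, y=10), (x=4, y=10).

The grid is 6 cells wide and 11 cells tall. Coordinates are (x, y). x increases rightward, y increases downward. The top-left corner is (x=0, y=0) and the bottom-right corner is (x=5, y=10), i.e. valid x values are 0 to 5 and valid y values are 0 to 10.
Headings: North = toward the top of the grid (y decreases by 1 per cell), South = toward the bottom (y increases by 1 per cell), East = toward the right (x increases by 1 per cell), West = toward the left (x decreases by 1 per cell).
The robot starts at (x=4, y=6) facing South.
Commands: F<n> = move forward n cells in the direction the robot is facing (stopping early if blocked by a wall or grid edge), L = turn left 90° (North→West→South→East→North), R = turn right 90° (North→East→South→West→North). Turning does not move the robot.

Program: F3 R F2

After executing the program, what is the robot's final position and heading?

Start: (x=4, y=6), facing South
  F3: move forward 0/3 (blocked), now at (x=4, y=6)
  R: turn right, now facing West
  F2: move forward 0/2 (blocked), now at (x=4, y=6)
Final: (x=4, y=6), facing West

Answer: Final position: (x=4, y=6), facing West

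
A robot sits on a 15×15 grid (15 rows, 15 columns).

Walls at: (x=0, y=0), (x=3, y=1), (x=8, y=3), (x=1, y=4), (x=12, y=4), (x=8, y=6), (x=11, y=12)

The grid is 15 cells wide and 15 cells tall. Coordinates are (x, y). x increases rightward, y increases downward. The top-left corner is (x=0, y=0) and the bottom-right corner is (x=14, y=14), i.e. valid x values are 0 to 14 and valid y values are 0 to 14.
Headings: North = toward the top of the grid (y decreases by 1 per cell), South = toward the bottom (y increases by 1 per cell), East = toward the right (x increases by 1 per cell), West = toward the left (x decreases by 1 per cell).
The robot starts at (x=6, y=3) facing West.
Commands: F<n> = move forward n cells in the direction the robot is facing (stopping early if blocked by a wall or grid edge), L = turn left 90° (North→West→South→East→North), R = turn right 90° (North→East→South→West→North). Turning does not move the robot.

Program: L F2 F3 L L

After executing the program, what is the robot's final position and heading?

Answer: Final position: (x=6, y=8), facing North

Derivation:
Start: (x=6, y=3), facing West
  L: turn left, now facing South
  F2: move forward 2, now at (x=6, y=5)
  F3: move forward 3, now at (x=6, y=8)
  L: turn left, now facing East
  L: turn left, now facing North
Final: (x=6, y=8), facing North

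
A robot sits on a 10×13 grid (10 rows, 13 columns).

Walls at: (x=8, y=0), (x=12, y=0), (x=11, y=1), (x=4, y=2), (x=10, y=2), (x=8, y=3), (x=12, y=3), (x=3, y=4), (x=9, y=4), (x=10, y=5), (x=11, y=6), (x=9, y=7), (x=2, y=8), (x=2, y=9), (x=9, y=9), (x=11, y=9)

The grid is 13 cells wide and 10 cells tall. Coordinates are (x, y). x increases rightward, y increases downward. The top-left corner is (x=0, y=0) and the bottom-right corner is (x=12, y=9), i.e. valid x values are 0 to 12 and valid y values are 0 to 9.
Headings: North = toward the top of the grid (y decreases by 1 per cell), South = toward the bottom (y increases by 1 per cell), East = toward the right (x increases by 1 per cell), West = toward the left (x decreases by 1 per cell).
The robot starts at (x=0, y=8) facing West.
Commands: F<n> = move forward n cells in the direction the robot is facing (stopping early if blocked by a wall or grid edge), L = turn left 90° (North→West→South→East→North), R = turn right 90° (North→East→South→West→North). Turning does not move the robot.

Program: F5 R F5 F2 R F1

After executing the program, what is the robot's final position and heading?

Answer: Final position: (x=1, y=1), facing East

Derivation:
Start: (x=0, y=8), facing West
  F5: move forward 0/5 (blocked), now at (x=0, y=8)
  R: turn right, now facing North
  F5: move forward 5, now at (x=0, y=3)
  F2: move forward 2, now at (x=0, y=1)
  R: turn right, now facing East
  F1: move forward 1, now at (x=1, y=1)
Final: (x=1, y=1), facing East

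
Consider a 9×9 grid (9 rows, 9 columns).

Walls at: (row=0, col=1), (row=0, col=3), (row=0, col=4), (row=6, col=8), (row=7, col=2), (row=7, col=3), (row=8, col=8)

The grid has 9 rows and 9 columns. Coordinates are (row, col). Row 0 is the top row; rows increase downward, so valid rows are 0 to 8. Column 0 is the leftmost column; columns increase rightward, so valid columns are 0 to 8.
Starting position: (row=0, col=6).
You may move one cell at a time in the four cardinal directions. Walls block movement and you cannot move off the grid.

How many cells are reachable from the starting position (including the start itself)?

Answer: Reachable cells: 74

Derivation:
BFS flood-fill from (row=0, col=6):
  Distance 0: (row=0, col=6)
  Distance 1: (row=0, col=5), (row=0, col=7), (row=1, col=6)
  Distance 2: (row=0, col=8), (row=1, col=5), (row=1, col=7), (row=2, col=6)
  Distance 3: (row=1, col=4), (row=1, col=8), (row=2, col=5), (row=2, col=7), (row=3, col=6)
  Distance 4: (row=1, col=3), (row=2, col=4), (row=2, col=8), (row=3, col=5), (row=3, col=7), (row=4, col=6)
  Distance 5: (row=1, col=2), (row=2, col=3), (row=3, col=4), (row=3, col=8), (row=4, col=5), (row=4, col=7), (row=5, col=6)
  Distance 6: (row=0, col=2), (row=1, col=1), (row=2, col=2), (row=3, col=3), (row=4, col=4), (row=4, col=8), (row=5, col=5), (row=5, col=7), (row=6, col=6)
  Distance 7: (row=1, col=0), (row=2, col=1), (row=3, col=2), (row=4, col=3), (row=5, col=4), (row=5, col=8), (row=6, col=5), (row=6, col=7), (row=7, col=6)
  Distance 8: (row=0, col=0), (row=2, col=0), (row=3, col=1), (row=4, col=2), (row=5, col=3), (row=6, col=4), (row=7, col=5), (row=7, col=7), (row=8, col=6)
  Distance 9: (row=3, col=0), (row=4, col=1), (row=5, col=2), (row=6, col=3), (row=7, col=4), (row=7, col=8), (row=8, col=5), (row=8, col=7)
  Distance 10: (row=4, col=0), (row=5, col=1), (row=6, col=2), (row=8, col=4)
  Distance 11: (row=5, col=0), (row=6, col=1), (row=8, col=3)
  Distance 12: (row=6, col=0), (row=7, col=1), (row=8, col=2)
  Distance 13: (row=7, col=0), (row=8, col=1)
  Distance 14: (row=8, col=0)
Total reachable: 74 (grid has 74 open cells total)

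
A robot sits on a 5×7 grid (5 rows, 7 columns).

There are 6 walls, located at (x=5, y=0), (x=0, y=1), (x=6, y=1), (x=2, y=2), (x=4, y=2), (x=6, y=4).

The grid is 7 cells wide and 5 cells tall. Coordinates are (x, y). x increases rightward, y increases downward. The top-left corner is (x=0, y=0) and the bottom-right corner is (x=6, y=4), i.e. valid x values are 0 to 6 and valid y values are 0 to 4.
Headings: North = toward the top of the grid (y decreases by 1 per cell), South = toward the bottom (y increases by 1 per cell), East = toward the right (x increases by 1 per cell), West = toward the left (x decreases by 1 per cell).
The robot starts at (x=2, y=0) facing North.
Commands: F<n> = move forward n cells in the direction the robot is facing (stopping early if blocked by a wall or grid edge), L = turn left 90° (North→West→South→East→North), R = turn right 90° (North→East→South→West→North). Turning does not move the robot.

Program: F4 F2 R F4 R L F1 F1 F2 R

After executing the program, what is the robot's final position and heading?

Start: (x=2, y=0), facing North
  F4: move forward 0/4 (blocked), now at (x=2, y=0)
  F2: move forward 0/2 (blocked), now at (x=2, y=0)
  R: turn right, now facing East
  F4: move forward 2/4 (blocked), now at (x=4, y=0)
  R: turn right, now facing South
  L: turn left, now facing East
  F1: move forward 0/1 (blocked), now at (x=4, y=0)
  F1: move forward 0/1 (blocked), now at (x=4, y=0)
  F2: move forward 0/2 (blocked), now at (x=4, y=0)
  R: turn right, now facing South
Final: (x=4, y=0), facing South

Answer: Final position: (x=4, y=0), facing South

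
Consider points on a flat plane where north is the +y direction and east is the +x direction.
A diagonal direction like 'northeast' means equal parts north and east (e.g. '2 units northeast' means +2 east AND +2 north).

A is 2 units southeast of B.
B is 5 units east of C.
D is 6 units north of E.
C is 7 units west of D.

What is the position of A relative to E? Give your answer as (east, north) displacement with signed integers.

Place E at the origin (east=0, north=0).
  D is 6 units north of E: delta (east=+0, north=+6); D at (east=0, north=6).
  C is 7 units west of D: delta (east=-7, north=+0); C at (east=-7, north=6).
  B is 5 units east of C: delta (east=+5, north=+0); B at (east=-2, north=6).
  A is 2 units southeast of B: delta (east=+2, north=-2); A at (east=0, north=4).
Therefore A relative to E: (east=0, north=4).

Answer: A is at (east=0, north=4) relative to E.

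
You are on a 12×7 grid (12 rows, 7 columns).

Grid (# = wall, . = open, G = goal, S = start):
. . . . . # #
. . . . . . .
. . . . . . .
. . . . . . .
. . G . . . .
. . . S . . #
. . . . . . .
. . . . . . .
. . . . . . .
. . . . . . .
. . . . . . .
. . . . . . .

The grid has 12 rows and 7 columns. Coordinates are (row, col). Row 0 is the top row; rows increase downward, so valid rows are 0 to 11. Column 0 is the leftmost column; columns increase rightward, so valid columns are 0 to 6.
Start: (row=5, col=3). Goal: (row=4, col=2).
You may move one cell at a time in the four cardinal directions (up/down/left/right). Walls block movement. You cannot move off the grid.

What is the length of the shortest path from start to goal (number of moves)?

BFS from (row=5, col=3) until reaching (row=4, col=2):
  Distance 0: (row=5, col=3)
  Distance 1: (row=4, col=3), (row=5, col=2), (row=5, col=4), (row=6, col=3)
  Distance 2: (row=3, col=3), (row=4, col=2), (row=4, col=4), (row=5, col=1), (row=5, col=5), (row=6, col=2), (row=6, col=4), (row=7, col=3)  <- goal reached here
One shortest path (2 moves): (row=5, col=3) -> (row=5, col=2) -> (row=4, col=2)

Answer: Shortest path length: 2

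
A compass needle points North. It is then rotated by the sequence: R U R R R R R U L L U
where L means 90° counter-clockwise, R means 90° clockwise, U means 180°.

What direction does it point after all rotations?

Answer: Final heading: South

Derivation:
Start: North
  R (right (90° clockwise)) -> East
  U (U-turn (180°)) -> West
  R (right (90° clockwise)) -> North
  R (right (90° clockwise)) -> East
  R (right (90° clockwise)) -> South
  R (right (90° clockwise)) -> West
  R (right (90° clockwise)) -> North
  U (U-turn (180°)) -> South
  L (left (90° counter-clockwise)) -> East
  L (left (90° counter-clockwise)) -> North
  U (U-turn (180°)) -> South
Final: South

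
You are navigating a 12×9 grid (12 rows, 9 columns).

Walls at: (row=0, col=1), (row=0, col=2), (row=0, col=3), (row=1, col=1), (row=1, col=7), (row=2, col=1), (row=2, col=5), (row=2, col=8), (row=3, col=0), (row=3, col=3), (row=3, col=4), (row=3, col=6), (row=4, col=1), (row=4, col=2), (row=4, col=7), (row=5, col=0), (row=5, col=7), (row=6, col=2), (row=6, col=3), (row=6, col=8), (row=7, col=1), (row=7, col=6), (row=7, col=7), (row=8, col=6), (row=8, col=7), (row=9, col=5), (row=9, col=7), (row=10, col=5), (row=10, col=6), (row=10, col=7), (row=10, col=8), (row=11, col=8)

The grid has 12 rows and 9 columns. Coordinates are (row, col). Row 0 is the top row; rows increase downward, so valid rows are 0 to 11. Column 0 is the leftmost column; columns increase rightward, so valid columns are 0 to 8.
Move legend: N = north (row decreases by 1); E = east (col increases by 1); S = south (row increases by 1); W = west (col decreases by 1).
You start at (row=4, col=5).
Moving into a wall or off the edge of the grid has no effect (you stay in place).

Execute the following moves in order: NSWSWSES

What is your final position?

Start: (row=4, col=5)
  N (north): (row=4, col=5) -> (row=3, col=5)
  S (south): (row=3, col=5) -> (row=4, col=5)
  W (west): (row=4, col=5) -> (row=4, col=4)
  S (south): (row=4, col=4) -> (row=5, col=4)
  W (west): (row=5, col=4) -> (row=5, col=3)
  S (south): blocked, stay at (row=5, col=3)
  E (east): (row=5, col=3) -> (row=5, col=4)
  S (south): (row=5, col=4) -> (row=6, col=4)
Final: (row=6, col=4)

Answer: Final position: (row=6, col=4)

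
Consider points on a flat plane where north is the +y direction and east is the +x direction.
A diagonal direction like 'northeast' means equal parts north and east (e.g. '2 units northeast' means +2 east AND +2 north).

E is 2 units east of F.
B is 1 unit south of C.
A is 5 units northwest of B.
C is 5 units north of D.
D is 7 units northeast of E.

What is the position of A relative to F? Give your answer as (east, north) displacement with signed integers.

Place F at the origin (east=0, north=0).
  E is 2 units east of F: delta (east=+2, north=+0); E at (east=2, north=0).
  D is 7 units northeast of E: delta (east=+7, north=+7); D at (east=9, north=7).
  C is 5 units north of D: delta (east=+0, north=+5); C at (east=9, north=12).
  B is 1 unit south of C: delta (east=+0, north=-1); B at (east=9, north=11).
  A is 5 units northwest of B: delta (east=-5, north=+5); A at (east=4, north=16).
Therefore A relative to F: (east=4, north=16).

Answer: A is at (east=4, north=16) relative to F.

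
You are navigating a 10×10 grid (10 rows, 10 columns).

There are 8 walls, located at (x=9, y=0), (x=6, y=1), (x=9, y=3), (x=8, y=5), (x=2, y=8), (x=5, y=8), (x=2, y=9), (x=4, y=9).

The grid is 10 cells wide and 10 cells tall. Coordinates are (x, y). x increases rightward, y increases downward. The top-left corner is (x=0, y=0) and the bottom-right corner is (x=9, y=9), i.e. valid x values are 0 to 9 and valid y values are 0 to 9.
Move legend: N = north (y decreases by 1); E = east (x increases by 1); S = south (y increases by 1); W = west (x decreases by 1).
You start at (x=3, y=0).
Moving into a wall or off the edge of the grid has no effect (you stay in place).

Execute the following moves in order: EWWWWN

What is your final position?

Start: (x=3, y=0)
  E (east): (x=3, y=0) -> (x=4, y=0)
  W (west): (x=4, y=0) -> (x=3, y=0)
  W (west): (x=3, y=0) -> (x=2, y=0)
  W (west): (x=2, y=0) -> (x=1, y=0)
  W (west): (x=1, y=0) -> (x=0, y=0)
  N (north): blocked, stay at (x=0, y=0)
Final: (x=0, y=0)

Answer: Final position: (x=0, y=0)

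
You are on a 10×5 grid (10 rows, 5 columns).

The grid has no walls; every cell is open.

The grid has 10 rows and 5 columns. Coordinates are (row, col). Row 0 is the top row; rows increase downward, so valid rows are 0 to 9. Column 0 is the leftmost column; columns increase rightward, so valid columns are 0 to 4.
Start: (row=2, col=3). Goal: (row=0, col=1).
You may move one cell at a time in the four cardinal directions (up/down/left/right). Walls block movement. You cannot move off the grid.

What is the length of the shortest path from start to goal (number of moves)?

BFS from (row=2, col=3) until reaching (row=0, col=1):
  Distance 0: (row=2, col=3)
  Distance 1: (row=1, col=3), (row=2, col=2), (row=2, col=4), (row=3, col=3)
  Distance 2: (row=0, col=3), (row=1, col=2), (row=1, col=4), (row=2, col=1), (row=3, col=2), (row=3, col=4), (row=4, col=3)
  Distance 3: (row=0, col=2), (row=0, col=4), (row=1, col=1), (row=2, col=0), (row=3, col=1), (row=4, col=2), (row=4, col=4), (row=5, col=3)
  Distance 4: (row=0, col=1), (row=1, col=0), (row=3, col=0), (row=4, col=1), (row=5, col=2), (row=5, col=4), (row=6, col=3)  <- goal reached here
One shortest path (4 moves): (row=2, col=3) -> (row=2, col=2) -> (row=2, col=1) -> (row=1, col=1) -> (row=0, col=1)

Answer: Shortest path length: 4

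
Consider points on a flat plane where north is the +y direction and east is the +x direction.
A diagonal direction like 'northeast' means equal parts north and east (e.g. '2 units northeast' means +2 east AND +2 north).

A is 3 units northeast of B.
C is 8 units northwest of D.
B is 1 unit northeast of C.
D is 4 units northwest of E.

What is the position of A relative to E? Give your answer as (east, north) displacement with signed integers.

Place E at the origin (east=0, north=0).
  D is 4 units northwest of E: delta (east=-4, north=+4); D at (east=-4, north=4).
  C is 8 units northwest of D: delta (east=-8, north=+8); C at (east=-12, north=12).
  B is 1 unit northeast of C: delta (east=+1, north=+1); B at (east=-11, north=13).
  A is 3 units northeast of B: delta (east=+3, north=+3); A at (east=-8, north=16).
Therefore A relative to E: (east=-8, north=16).

Answer: A is at (east=-8, north=16) relative to E.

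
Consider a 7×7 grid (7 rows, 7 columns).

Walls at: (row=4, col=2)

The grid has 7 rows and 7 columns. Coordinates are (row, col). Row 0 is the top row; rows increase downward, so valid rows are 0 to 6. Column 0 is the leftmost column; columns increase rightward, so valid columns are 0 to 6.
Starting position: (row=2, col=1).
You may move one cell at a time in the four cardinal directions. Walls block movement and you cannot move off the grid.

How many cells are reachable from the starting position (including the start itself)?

BFS flood-fill from (row=2, col=1):
  Distance 0: (row=2, col=1)
  Distance 1: (row=1, col=1), (row=2, col=0), (row=2, col=2), (row=3, col=1)
  Distance 2: (row=0, col=1), (row=1, col=0), (row=1, col=2), (row=2, col=3), (row=3, col=0), (row=3, col=2), (row=4, col=1)
  Distance 3: (row=0, col=0), (row=0, col=2), (row=1, col=3), (row=2, col=4), (row=3, col=3), (row=4, col=0), (row=5, col=1)
  Distance 4: (row=0, col=3), (row=1, col=4), (row=2, col=5), (row=3, col=4), (row=4, col=3), (row=5, col=0), (row=5, col=2), (row=6, col=1)
  Distance 5: (row=0, col=4), (row=1, col=5), (row=2, col=6), (row=3, col=5), (row=4, col=4), (row=5, col=3), (row=6, col=0), (row=6, col=2)
  Distance 6: (row=0, col=5), (row=1, col=6), (row=3, col=6), (row=4, col=5), (row=5, col=4), (row=6, col=3)
  Distance 7: (row=0, col=6), (row=4, col=6), (row=5, col=5), (row=6, col=4)
  Distance 8: (row=5, col=6), (row=6, col=5)
  Distance 9: (row=6, col=6)
Total reachable: 48 (grid has 48 open cells total)

Answer: Reachable cells: 48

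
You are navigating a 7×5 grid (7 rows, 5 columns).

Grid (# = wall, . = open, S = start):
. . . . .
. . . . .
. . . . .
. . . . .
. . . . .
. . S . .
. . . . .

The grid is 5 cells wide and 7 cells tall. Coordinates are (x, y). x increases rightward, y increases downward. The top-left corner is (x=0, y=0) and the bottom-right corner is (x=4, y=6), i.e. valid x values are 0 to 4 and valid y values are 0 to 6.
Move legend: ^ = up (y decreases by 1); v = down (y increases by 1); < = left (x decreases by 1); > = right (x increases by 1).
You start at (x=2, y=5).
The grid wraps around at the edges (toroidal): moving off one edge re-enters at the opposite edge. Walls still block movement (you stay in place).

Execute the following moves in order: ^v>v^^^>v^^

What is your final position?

Start: (x=2, y=5)
  ^ (up): (x=2, y=5) -> (x=2, y=4)
  v (down): (x=2, y=4) -> (x=2, y=5)
  > (right): (x=2, y=5) -> (x=3, y=5)
  v (down): (x=3, y=5) -> (x=3, y=6)
  ^ (up): (x=3, y=6) -> (x=3, y=5)
  ^ (up): (x=3, y=5) -> (x=3, y=4)
  ^ (up): (x=3, y=4) -> (x=3, y=3)
  > (right): (x=3, y=3) -> (x=4, y=3)
  v (down): (x=4, y=3) -> (x=4, y=4)
  ^ (up): (x=4, y=4) -> (x=4, y=3)
  ^ (up): (x=4, y=3) -> (x=4, y=2)
Final: (x=4, y=2)

Answer: Final position: (x=4, y=2)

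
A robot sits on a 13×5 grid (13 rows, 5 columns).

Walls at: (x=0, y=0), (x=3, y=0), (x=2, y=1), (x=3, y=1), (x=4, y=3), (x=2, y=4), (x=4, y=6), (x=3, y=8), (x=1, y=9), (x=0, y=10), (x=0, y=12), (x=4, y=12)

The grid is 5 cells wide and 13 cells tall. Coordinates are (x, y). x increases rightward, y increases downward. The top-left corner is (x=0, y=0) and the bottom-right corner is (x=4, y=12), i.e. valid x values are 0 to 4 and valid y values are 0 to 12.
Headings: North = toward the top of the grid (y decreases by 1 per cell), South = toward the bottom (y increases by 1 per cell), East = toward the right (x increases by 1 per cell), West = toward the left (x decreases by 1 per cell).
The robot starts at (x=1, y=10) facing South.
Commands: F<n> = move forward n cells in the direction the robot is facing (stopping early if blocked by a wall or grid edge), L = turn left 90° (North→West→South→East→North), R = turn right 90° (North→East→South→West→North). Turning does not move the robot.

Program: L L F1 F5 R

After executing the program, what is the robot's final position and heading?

Start: (x=1, y=10), facing South
  L: turn left, now facing East
  L: turn left, now facing North
  F1: move forward 0/1 (blocked), now at (x=1, y=10)
  F5: move forward 0/5 (blocked), now at (x=1, y=10)
  R: turn right, now facing East
Final: (x=1, y=10), facing East

Answer: Final position: (x=1, y=10), facing East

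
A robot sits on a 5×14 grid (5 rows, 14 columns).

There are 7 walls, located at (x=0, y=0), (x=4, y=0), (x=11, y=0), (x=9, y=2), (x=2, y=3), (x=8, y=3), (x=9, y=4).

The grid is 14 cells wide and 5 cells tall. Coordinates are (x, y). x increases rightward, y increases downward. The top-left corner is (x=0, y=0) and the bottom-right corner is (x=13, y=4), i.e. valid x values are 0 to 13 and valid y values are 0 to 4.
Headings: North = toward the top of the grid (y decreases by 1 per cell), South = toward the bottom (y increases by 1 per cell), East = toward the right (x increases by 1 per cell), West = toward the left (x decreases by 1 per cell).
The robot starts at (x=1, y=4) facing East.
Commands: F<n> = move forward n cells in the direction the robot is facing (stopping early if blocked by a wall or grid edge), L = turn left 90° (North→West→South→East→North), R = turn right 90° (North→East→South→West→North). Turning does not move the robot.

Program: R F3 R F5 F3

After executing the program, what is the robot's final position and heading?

Start: (x=1, y=4), facing East
  R: turn right, now facing South
  F3: move forward 0/3 (blocked), now at (x=1, y=4)
  R: turn right, now facing West
  F5: move forward 1/5 (blocked), now at (x=0, y=4)
  F3: move forward 0/3 (blocked), now at (x=0, y=4)
Final: (x=0, y=4), facing West

Answer: Final position: (x=0, y=4), facing West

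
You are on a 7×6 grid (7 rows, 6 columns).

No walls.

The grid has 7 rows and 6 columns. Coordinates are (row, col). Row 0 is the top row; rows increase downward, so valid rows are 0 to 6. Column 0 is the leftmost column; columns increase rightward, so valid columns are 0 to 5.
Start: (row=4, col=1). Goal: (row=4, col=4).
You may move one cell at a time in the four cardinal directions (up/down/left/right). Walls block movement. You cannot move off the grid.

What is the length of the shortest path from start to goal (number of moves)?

BFS from (row=4, col=1) until reaching (row=4, col=4):
  Distance 0: (row=4, col=1)
  Distance 1: (row=3, col=1), (row=4, col=0), (row=4, col=2), (row=5, col=1)
  Distance 2: (row=2, col=1), (row=3, col=0), (row=3, col=2), (row=4, col=3), (row=5, col=0), (row=5, col=2), (row=6, col=1)
  Distance 3: (row=1, col=1), (row=2, col=0), (row=2, col=2), (row=3, col=3), (row=4, col=4), (row=5, col=3), (row=6, col=0), (row=6, col=2)  <- goal reached here
One shortest path (3 moves): (row=4, col=1) -> (row=4, col=2) -> (row=4, col=3) -> (row=4, col=4)

Answer: Shortest path length: 3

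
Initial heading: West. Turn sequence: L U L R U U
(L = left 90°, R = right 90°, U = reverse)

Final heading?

Answer: Final heading: North

Derivation:
Start: West
  L (left (90° counter-clockwise)) -> South
  U (U-turn (180°)) -> North
  L (left (90° counter-clockwise)) -> West
  R (right (90° clockwise)) -> North
  U (U-turn (180°)) -> South
  U (U-turn (180°)) -> North
Final: North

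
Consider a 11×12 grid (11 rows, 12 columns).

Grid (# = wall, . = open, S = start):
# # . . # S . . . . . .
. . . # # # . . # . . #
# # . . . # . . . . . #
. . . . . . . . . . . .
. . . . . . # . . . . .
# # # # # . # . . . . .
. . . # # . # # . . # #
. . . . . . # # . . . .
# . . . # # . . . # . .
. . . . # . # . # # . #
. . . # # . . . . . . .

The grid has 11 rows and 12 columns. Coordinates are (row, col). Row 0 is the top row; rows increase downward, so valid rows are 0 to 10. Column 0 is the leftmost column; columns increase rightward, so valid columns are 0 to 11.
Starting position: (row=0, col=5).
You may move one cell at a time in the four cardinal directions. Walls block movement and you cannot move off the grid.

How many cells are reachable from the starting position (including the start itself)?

BFS flood-fill from (row=0, col=5):
  Distance 0: (row=0, col=5)
  Distance 1: (row=0, col=6)
  Distance 2: (row=0, col=7), (row=1, col=6)
  Distance 3: (row=0, col=8), (row=1, col=7), (row=2, col=6)
  Distance 4: (row=0, col=9), (row=2, col=7), (row=3, col=6)
  Distance 5: (row=0, col=10), (row=1, col=9), (row=2, col=8), (row=3, col=5), (row=3, col=7)
  Distance 6: (row=0, col=11), (row=1, col=10), (row=2, col=9), (row=3, col=4), (row=3, col=8), (row=4, col=5), (row=4, col=7)
  Distance 7: (row=2, col=4), (row=2, col=10), (row=3, col=3), (row=3, col=9), (row=4, col=4), (row=4, col=8), (row=5, col=5), (row=5, col=7)
  Distance 8: (row=2, col=3), (row=3, col=2), (row=3, col=10), (row=4, col=3), (row=4, col=9), (row=5, col=8), (row=6, col=5)
  Distance 9: (row=2, col=2), (row=3, col=1), (row=3, col=11), (row=4, col=2), (row=4, col=10), (row=5, col=9), (row=6, col=8), (row=7, col=5)
  Distance 10: (row=1, col=2), (row=3, col=0), (row=4, col=1), (row=4, col=11), (row=5, col=10), (row=6, col=9), (row=7, col=4), (row=7, col=8)
  Distance 11: (row=0, col=2), (row=1, col=1), (row=4, col=0), (row=5, col=11), (row=7, col=3), (row=7, col=9), (row=8, col=8)
  Distance 12: (row=0, col=3), (row=1, col=0), (row=7, col=2), (row=7, col=10), (row=8, col=3), (row=8, col=7)
  Distance 13: (row=6, col=2), (row=7, col=1), (row=7, col=11), (row=8, col=2), (row=8, col=6), (row=8, col=10), (row=9, col=3), (row=9, col=7)
  Distance 14: (row=6, col=1), (row=7, col=0), (row=8, col=1), (row=8, col=11), (row=9, col=2), (row=9, col=10), (row=10, col=7)
  Distance 15: (row=6, col=0), (row=9, col=1), (row=10, col=2), (row=10, col=6), (row=10, col=8), (row=10, col=10)
  Distance 16: (row=9, col=0), (row=10, col=1), (row=10, col=5), (row=10, col=9), (row=10, col=11)
  Distance 17: (row=9, col=5), (row=10, col=0)
Total reachable: 94 (grid has 94 open cells total)

Answer: Reachable cells: 94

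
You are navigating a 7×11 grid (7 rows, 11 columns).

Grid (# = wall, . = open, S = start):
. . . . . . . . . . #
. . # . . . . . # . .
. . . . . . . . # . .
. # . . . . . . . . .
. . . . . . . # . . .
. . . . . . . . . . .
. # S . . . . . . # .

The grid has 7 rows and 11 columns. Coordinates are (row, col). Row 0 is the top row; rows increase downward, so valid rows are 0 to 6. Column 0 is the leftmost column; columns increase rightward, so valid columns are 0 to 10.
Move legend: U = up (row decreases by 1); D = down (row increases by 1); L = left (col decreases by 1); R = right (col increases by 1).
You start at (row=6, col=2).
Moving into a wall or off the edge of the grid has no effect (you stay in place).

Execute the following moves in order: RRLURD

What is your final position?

Answer: Final position: (row=6, col=4)

Derivation:
Start: (row=6, col=2)
  R (right): (row=6, col=2) -> (row=6, col=3)
  R (right): (row=6, col=3) -> (row=6, col=4)
  L (left): (row=6, col=4) -> (row=6, col=3)
  U (up): (row=6, col=3) -> (row=5, col=3)
  R (right): (row=5, col=3) -> (row=5, col=4)
  D (down): (row=5, col=4) -> (row=6, col=4)
Final: (row=6, col=4)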